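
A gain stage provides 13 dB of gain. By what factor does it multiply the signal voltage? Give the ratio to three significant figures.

Voltage ratio = 10^(dB/20).
10^(13/20) = 10^(0.6500) = 4.47.

4.47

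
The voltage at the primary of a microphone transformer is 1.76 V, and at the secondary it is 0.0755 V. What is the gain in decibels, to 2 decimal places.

-27.35 dB

Voltage is an amplitude quantity, so gain = 20·log₁₀(V_out/V_in).
20·log₁₀(0.0755/1.76) = 20·log₁₀(0.04290) = -27.35 dB.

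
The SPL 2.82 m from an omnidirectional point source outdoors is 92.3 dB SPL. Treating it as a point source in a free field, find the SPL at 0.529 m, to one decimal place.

106.8 dB SPL

Free-field point source: level drops by 20·log₁₀ of the distance ratio.
ΔL = −20·log₁₀(0.529/2.82) = 14.54 dB, so L₂ = 92.3 + (14.54) = 106.8 dB SPL.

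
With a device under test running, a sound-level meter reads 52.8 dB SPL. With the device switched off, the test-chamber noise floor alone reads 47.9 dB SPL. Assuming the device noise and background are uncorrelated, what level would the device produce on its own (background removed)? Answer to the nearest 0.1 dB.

Remove the background by subtracting linear intensities:
L_src = 10·log₁₀(10^(52.8/10) − 10^(47.9/10)) = 10·log₁₀(128900) = 51.1 dB SPL.

51.1 dB SPL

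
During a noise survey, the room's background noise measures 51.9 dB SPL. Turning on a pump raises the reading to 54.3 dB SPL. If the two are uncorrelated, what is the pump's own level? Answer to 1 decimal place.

Remove the background by subtracting linear intensities:
L_src = 10·log₁₀(10^(54.3/10) − 10^(51.9/10)) = 10·log₁₀(114300) = 50.6 dB SPL.

50.6 dB SPL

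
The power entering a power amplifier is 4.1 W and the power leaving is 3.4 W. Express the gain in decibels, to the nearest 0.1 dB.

-0.8 dB

For a power ratio, dB = 10·log₁₀(P₂/P₁).
10·log₁₀(3.4/4.1) = 10·log₁₀(0.8293) = -0.8 dB.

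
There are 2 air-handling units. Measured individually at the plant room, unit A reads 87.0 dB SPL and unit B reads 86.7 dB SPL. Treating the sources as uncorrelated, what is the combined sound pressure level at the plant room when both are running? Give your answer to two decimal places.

Add the sources as powers (linear), then convert back to dB:
L_total = 10·log₁₀(10^(87.0/10) + 10^(86.7/10)) = 10·log₁₀(968900000) = 89.86 dB SPL.

89.86 dB SPL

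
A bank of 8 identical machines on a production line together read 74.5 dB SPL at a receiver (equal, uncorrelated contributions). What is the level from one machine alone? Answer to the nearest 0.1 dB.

8 equal incoherent sources add 10·log₁₀(8) = 9.03 dB over one source.
L_one = 74.5 − 9.03 = 65.5 dB SPL.

65.5 dB SPL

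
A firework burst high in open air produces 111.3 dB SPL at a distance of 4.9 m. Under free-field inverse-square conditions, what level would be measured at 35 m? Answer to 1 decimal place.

Inverse-square spreading gives ΔL = −20·log₁₀(d₂/d₁).
ΔL = −20·log₁₀(35/4.9) = -17.08 dB, so L₂ = 111.3 + (-17.08) = 94.2 dB SPL.

94.2 dB SPL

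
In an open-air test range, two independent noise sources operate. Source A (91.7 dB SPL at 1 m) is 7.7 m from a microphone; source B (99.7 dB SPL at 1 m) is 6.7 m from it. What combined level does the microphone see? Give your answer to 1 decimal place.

At the listener: L_A = 91.7 − 20·log₁₀(7.7) = 73.97 dB; L_B = 99.7 − 20·log₁₀(6.7) = 83.18 dB.
Combined: 10·log₁₀(10^(73.97/10)+10^(83.18/10)) = 83.7 dB SPL.

83.7 dB SPL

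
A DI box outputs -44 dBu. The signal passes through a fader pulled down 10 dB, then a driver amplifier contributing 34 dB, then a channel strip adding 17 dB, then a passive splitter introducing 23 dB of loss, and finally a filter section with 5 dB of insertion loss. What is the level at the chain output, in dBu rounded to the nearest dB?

-31 dBu

In dB, series stages simply add:
-44 − 10 + 34 + 17 − 23 − 5 = -31 dBu.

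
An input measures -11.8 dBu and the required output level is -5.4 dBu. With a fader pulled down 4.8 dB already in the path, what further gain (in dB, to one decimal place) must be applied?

The required make-up gain is the shortfall in the dB sum.
G = -5.4 − (-11.8) + 4.8 = 11.2 dB.

11.2 dB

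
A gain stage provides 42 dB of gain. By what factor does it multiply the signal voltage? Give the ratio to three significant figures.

Voltage ratio = 10^(dB/20).
10^(42/20) = 10^(2.100) = 126.

126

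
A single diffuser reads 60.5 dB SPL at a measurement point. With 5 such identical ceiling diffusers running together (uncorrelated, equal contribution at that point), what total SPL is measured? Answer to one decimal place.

5 equal incoherent sources raise the level by 10·log₁₀(5) = 6.99 dB.
L_total = 60.5 + 6.99 = 67.5 dB SPL.

67.5 dB SPL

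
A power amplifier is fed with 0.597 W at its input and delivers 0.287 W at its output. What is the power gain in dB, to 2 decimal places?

Power ratio → dB uses the 10·log₁₀ form:
10·log₁₀(0.287/0.597) = 10·log₁₀(0.4807) = -3.18 dB.

-3.18 dB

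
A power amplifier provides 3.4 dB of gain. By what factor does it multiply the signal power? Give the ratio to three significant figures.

2.19

Power ratio = 10^(dB/10).
10^(3.4/10) = 10^(0.3400) = 2.19.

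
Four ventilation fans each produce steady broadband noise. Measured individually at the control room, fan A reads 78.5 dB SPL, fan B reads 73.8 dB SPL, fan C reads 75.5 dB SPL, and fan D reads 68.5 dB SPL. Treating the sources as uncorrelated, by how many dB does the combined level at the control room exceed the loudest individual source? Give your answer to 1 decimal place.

Add the sources as powers (linear), then convert back to dB:
L_total = 10·log₁₀(10^(78.5/10) + 10^(73.8/10) + 10^(75.5/10) + 10^(68.5/10)) = 81.38 dB SPL.
Excess over the loudest (78.5 dB): 81.38 − 78.5 = 2.9 dB.

2.9 dB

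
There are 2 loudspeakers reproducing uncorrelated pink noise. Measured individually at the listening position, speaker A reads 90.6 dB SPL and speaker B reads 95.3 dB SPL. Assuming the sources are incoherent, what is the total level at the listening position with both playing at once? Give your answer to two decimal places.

Add the sources as powers (linear), then convert back to dB:
L_total = 10·log₁₀(10^(90.6/10) + 10^(95.3/10)) = 10·log₁₀(4537000000) = 96.57 dB SPL.

96.57 dB SPL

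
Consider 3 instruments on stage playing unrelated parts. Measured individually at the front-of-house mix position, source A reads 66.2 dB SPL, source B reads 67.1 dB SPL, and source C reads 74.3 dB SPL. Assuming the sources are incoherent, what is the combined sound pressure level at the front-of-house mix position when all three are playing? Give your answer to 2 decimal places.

75.59 dB SPL

Add the sources as powers (linear), then convert back to dB:
L_total = 10·log₁₀(10^(66.2/10) + 10^(67.1/10) + 10^(74.3/10)) = 10·log₁₀(36210000) = 75.59 dB SPL.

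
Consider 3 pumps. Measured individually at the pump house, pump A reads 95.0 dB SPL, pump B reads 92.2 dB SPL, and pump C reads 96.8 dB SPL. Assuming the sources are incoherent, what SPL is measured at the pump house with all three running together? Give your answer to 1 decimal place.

99.8 dB SPL

Incoherent sources sum as intensities:
L_total = 10·log₁₀(10^(95.0/10) + 10^(92.2/10) + 10^(96.8/10)) = 10·log₁₀(9608000000) = 99.8 dB SPL.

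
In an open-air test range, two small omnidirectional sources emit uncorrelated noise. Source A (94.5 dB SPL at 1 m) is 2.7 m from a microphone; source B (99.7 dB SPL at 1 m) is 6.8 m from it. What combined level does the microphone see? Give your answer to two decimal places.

87.70 dB SPL

At the listener: L_A = 94.5 − 20·log₁₀(2.7) = 85.873 dB; L_B = 99.7 − 20·log₁₀(6.8) = 83.050 dB.
Combined: 10·log₁₀(10^(85.873/10)+10^(83.050/10)) = 87.70 dB SPL.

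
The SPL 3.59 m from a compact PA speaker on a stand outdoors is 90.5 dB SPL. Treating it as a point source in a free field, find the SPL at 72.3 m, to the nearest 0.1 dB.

64.4 dB SPL

Free-field point source: level drops by 20·log₁₀ of the distance ratio.
ΔL = −20·log₁₀(72.3/3.59) = -26.08 dB, so L₂ = 90.5 + (-26.08) = 64.4 dB SPL.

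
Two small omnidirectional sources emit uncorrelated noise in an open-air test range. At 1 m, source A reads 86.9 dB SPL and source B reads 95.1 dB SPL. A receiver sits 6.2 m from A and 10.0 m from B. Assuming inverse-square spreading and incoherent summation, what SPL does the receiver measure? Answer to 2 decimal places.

76.54 dB SPL

At the listener: L_A = 86.9 − 20·log₁₀(6.2) = 71.052 dB; L_B = 95.1 − 20·log₁₀(10.0) = 75.100 dB.
Combined: 10·log₁₀(10^(71.052/10)+10^(75.100/10)) = 76.54 dB SPL.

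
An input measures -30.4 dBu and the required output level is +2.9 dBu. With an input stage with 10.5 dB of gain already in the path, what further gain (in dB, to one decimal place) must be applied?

The required make-up gain is the shortfall in the dB sum.
G = +2.9 − (-30.4) − 10.5 = 22.8 dB.

22.8 dB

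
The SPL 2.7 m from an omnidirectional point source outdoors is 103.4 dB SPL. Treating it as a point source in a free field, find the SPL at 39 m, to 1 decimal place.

80.2 dB SPL

Inverse-square spreading gives ΔL = −20·log₁₀(d₂/d₁).
ΔL = −20·log₁₀(39/2.7) = -23.19 dB, so L₂ = 103.4 + (-23.19) = 80.2 dB SPL.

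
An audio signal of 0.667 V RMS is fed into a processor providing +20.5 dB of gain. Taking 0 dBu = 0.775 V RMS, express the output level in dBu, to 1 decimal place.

Input level: 20·log₁₀(0.667/0.775) = -1.30 dBu.
Output: -1.30 + 20.5 = +19.2 dBu.

+19.2 dBu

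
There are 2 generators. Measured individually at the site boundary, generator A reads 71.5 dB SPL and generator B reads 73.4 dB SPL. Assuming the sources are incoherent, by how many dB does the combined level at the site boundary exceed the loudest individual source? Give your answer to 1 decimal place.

2.2 dB

Uncorrelated sources add in intensity (power), not in dB.
L_total = 10·log₁₀(10^(71.5/10) + 10^(73.4/10)) = 75.56 dB SPL.
Excess over the loudest (73.4 dB): 75.56 − 73.4 = 2.2 dB.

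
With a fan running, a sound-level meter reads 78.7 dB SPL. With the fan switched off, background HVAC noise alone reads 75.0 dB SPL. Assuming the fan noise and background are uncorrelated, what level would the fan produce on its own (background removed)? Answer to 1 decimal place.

Background correction is a power subtraction:
L_src = 10·log₁₀(10^(78.7/10) − 10^(75.0/10)) = 10·log₁₀(42510000) = 76.3 dB SPL.

76.3 dB SPL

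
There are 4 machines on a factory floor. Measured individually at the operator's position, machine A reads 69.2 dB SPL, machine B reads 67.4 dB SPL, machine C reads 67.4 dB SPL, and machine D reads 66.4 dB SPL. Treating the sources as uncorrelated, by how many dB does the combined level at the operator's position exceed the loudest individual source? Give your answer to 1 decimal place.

Incoherent sources sum as intensities:
L_total = 10·log₁₀(10^(69.2/10) + 10^(67.4/10) + 10^(67.4/10) + 10^(66.4/10)) = 73.74 dB SPL.
Excess over the loudest (69.2 dB): 73.74 − 69.2 = 4.5 dB.

4.5 dB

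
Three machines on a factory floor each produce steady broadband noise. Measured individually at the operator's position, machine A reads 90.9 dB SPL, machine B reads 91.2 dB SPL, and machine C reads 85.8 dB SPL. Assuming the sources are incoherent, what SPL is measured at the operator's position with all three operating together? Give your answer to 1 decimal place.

94.7 dB SPL

Uncorrelated sources add in intensity (power), not in dB.
L_total = 10·log₁₀(10^(90.9/10) + 10^(91.2/10) + 10^(85.8/10)) = 10·log₁₀(2929000000) = 94.7 dB SPL.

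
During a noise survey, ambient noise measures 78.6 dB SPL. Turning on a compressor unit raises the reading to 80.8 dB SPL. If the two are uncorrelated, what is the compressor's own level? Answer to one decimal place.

Background correction is a power subtraction:
L_src = 10·log₁₀(10^(80.8/10) − 10^(78.6/10)) = 10·log₁₀(47780000) = 76.8 dB SPL.

76.8 dB SPL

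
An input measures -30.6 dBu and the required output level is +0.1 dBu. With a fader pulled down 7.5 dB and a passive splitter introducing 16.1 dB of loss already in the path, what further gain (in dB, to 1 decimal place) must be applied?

The required make-up gain is the shortfall in the dB sum.
G = +0.1 − (-30.6) + 7.5 + 16.1 = 54.3 dB.

54.3 dB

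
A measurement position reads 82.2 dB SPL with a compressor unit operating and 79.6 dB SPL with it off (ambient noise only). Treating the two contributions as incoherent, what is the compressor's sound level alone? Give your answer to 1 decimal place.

Background correction is a power subtraction:
L_src = 10·log₁₀(10^(82.2/10) − 10^(79.6/10)) = 10·log₁₀(74760000) = 78.7 dB SPL.

78.7 dB SPL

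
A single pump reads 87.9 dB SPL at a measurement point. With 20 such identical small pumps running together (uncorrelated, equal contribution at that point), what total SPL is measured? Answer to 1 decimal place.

100.9 dB SPL

20 equal incoherent sources raise the level by 10·log₁₀(20) = 13.01 dB.
L_total = 87.9 + 13.01 = 100.9 dB SPL.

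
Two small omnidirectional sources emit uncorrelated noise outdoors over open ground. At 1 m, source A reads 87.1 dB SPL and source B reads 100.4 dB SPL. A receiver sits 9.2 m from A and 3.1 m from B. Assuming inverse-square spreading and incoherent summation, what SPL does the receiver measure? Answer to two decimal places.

90.60 dB SPL

At the listener: L_A = 87.1 − 20·log₁₀(9.2) = 67.824 dB; L_B = 100.4 − 20·log₁₀(3.1) = 90.573 dB.
Combined: 10·log₁₀(10^(67.824/10)+10^(90.573/10)) = 90.60 dB SPL.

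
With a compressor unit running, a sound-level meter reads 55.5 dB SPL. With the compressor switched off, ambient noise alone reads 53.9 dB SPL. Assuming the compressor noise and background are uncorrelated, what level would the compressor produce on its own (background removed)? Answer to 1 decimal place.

50.4 dB SPL

Background correction is a power subtraction:
L_src = 10·log₁₀(10^(55.5/10) − 10^(53.9/10)) = 10·log₁₀(109300) = 50.4 dB SPL.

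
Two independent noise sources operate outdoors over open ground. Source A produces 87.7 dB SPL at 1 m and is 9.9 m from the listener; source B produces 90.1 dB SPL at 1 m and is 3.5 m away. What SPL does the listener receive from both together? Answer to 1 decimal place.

At the listener: L_A = 87.7 − 20·log₁₀(9.9) = 67.79 dB; L_B = 90.1 − 20·log₁₀(3.5) = 79.22 dB.
Combined: 10·log₁₀(10^(67.79/10)+10^(79.22/10)) = 79.5 dB SPL.

79.5 dB SPL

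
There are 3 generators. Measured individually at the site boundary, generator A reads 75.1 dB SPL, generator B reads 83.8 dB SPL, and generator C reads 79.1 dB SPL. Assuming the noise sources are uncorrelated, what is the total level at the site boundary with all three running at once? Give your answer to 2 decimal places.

Uncorrelated sources add in intensity (power), not in dB.
L_total = 10·log₁₀(10^(75.1/10) + 10^(83.8/10) + 10^(79.1/10)) = 10·log₁₀(353500000) = 85.48 dB SPL.

85.48 dB SPL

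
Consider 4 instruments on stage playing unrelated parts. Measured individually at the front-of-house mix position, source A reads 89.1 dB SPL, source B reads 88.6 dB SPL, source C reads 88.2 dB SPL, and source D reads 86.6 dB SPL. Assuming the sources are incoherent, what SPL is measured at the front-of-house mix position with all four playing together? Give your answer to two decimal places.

Incoherent sources sum as intensities:
L_total = 10·log₁₀(10^(89.1/10) + 10^(88.6/10) + 10^(88.2/10) + 10^(86.6/10)) = 10·log₁₀(2655000000) = 94.24 dB SPL.

94.24 dB SPL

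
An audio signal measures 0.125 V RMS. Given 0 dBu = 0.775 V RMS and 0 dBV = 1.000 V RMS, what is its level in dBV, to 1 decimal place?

dBV = 20·log₁₀(V / 1.000 V).
20·log₁₀(0.125/1.000) = -18.1 dBV.

-18.1 dBV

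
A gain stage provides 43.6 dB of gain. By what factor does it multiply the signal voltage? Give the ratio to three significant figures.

151

Voltage ratio = 10^(dB/20).
10^(43.6/20) = 10^(2.180) = 151.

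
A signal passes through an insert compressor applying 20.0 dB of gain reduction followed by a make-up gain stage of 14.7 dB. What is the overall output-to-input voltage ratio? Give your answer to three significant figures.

0.543

Net gain = (−20.0) + 14.7 = -5.3 dB.
Voltage ratio = 10^(-5.3/20) = 0.543.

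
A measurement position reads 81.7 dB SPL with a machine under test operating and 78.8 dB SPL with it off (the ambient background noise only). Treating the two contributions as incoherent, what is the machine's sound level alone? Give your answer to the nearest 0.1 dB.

Background correction is a power subtraction:
L_src = 10·log₁₀(10^(81.7/10) − 10^(78.8/10)) = 10·log₁₀(72050000) = 78.6 dB SPL.

78.6 dB SPL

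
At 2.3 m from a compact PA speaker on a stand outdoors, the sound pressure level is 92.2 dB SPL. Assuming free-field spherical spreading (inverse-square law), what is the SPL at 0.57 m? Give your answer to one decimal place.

104.3 dB SPL

Inverse-square spreading gives ΔL = −20·log₁₀(d₂/d₁).
ΔL = −20·log₁₀(0.57/2.3) = 12.12 dB, so L₂ = 92.2 + (12.12) = 104.3 dB SPL.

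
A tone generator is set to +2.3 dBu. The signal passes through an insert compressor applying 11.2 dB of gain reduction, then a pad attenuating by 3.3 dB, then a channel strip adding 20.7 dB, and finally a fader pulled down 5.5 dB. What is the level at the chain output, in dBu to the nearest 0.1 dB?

Gain stages sum in dB:
+2.3 − 11.2 − 3.3 + 20.7 − 5.5 = +3.0 dBu.

+3.0 dBu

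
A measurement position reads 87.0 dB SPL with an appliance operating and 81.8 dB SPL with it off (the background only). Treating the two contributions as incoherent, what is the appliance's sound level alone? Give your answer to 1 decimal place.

85.4 dB SPL

Remove the background by subtracting linear intensities:
L_src = 10·log₁₀(10^(87.0/10) − 10^(81.8/10)) = 10·log₁₀(349800000) = 85.4 dB SPL.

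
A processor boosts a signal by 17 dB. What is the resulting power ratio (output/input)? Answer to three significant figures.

Power ratio = 10^(dB/10).
10^(17/10) = 10^(1.700) = 50.1.

50.1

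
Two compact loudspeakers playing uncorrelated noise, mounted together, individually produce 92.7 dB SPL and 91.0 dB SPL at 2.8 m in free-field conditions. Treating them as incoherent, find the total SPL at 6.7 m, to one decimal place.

87.4 dB SPL

Combined at 2.8 m: 10·log₁₀(10^(92.7/10)+10^(91.0/10)) = 94.94 dB SPL.
Then apply −20·log₁₀(6.7/2.8) = -7.58 dB → 87.4 dB SPL.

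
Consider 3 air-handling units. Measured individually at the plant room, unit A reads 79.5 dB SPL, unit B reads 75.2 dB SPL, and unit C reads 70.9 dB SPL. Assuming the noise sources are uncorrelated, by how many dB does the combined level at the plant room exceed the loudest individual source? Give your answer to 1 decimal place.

Uncorrelated sources add in intensity (power), not in dB.
L_total = 10·log₁₀(10^(79.5/10) + 10^(75.2/10) + 10^(70.9/10)) = 81.29 dB SPL.
Excess over the loudest (79.5 dB): 81.29 − 79.5 = 1.8 dB.

1.8 dB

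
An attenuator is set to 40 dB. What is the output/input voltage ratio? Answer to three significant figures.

Voltage ratio = 10^(dB/20).
10^(-40/20) = 10^(-2.000) = 0.0100.

0.0100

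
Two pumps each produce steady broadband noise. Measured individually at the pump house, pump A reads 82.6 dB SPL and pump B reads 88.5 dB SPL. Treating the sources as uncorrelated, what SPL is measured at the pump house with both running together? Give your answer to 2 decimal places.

89.49 dB SPL

Add the sources as powers (linear), then convert back to dB:
L_total = 10·log₁₀(10^(82.6/10) + 10^(88.5/10)) = 10·log₁₀(889900000) = 89.49 dB SPL.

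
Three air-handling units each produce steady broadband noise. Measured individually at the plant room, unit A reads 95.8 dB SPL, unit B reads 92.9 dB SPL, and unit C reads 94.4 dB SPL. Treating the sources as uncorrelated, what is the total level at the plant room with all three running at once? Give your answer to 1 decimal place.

Incoherent sources sum as intensities:
L_total = 10·log₁₀(10^(95.8/10) + 10^(92.9/10) + 10^(94.4/10)) = 10·log₁₀(8506000000) = 99.3 dB SPL.

99.3 dB SPL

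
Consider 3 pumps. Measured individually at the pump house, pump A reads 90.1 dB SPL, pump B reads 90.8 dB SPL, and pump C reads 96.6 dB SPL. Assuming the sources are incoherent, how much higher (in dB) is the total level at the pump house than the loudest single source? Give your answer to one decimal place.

Incoherent sources sum as intensities:
L_total = 10·log₁₀(10^(90.1/10) + 10^(90.8/10) + 10^(96.6/10)) = 98.32 dB SPL.
Excess over the loudest (96.6 dB): 98.32 − 96.6 = 1.7 dB.

1.7 dB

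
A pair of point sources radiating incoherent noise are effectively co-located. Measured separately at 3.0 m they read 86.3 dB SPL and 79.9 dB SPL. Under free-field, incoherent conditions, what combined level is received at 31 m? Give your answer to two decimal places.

66.91 dB SPL

Combined at 3.0 m: 10·log₁₀(10^(86.3/10)+10^(79.9/10)) = 87.196 dB SPL.
Then apply −20·log₁₀(31/3.0) = -20.285 dB → 66.91 dB SPL.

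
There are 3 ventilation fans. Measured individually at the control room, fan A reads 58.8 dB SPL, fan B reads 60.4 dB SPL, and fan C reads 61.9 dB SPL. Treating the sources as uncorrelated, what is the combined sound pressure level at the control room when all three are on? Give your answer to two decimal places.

Incoherent sources sum as intensities:
L_total = 10·log₁₀(10^(58.8/10) + 10^(60.4/10) + 10^(61.9/10)) = 10·log₁₀(3404000) = 65.32 dB SPL.

65.32 dB SPL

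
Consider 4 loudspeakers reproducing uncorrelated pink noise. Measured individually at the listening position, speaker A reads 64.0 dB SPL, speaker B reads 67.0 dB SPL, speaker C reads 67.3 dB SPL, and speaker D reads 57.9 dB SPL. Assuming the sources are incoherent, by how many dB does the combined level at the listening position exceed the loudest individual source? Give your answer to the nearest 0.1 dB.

Incoherent sources sum as intensities:
L_total = 10·log₁₀(10^(64.0/10) + 10^(67.0/10) + 10^(67.3/10) + 10^(57.9/10)) = 71.31 dB SPL.
Excess over the loudest (67.3 dB): 71.31 − 67.3 = 4.0 dB.

4.0 dB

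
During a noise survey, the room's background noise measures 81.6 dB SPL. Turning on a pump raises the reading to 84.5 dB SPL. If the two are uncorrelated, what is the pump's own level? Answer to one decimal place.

81.4 dB SPL

Remove the background by subtracting linear intensities:
L_src = 10·log₁₀(10^(84.5/10) − 10^(81.6/10)) = 10·log₁₀(137300000) = 81.4 dB SPL.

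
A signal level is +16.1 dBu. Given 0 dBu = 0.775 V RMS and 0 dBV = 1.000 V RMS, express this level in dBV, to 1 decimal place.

The offset between the scales is 20·log₁₀(0.775/1.000) = −2.214 dB.
So dBV = +16.1 − 2.214 = +13.9 dBV.

+13.9 dBV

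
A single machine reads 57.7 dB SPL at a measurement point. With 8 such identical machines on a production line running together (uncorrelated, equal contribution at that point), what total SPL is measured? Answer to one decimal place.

8 equal incoherent sources raise the level by 10·log₁₀(8) = 9.03 dB.
L_total = 57.7 + 9.03 = 66.7 dB SPL.

66.7 dB SPL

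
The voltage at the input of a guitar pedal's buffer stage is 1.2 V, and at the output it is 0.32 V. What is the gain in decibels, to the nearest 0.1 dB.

For a voltage ratio, dB = 20·log₁₀(V₂/V₁).
20·log₁₀(0.32/1.2) = 20·log₁₀(0.2667) = -11.5 dB.

-11.5 dB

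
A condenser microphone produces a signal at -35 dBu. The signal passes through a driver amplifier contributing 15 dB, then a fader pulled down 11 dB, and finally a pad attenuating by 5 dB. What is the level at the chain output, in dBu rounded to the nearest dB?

Cascaded gains and losses add directly in dB.
-35 + 15 − 11 − 5 = -36 dBu.

-36 dBu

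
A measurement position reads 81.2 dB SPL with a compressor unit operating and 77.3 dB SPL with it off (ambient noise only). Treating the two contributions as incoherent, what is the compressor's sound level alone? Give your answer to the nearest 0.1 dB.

78.9 dB SPL

Background correction is a power subtraction:
L_src = 10·log₁₀(10^(81.2/10) − 10^(77.3/10)) = 10·log₁₀(78120000) = 78.9 dB SPL.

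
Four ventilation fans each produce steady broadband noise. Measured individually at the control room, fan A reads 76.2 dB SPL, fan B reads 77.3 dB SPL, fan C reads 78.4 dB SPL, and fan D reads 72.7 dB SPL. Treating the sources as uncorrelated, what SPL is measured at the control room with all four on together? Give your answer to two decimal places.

Incoherent sources sum as intensities:
L_total = 10·log₁₀(10^(76.2/10) + 10^(77.3/10) + 10^(78.4/10) + 10^(72.7/10)) = 10·log₁₀(183200000) = 82.63 dB SPL.

82.63 dB SPL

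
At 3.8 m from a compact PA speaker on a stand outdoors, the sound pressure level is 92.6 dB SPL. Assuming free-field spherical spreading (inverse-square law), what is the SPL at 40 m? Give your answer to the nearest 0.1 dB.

For a point source in a free field, ΔL = −20·log₁₀(d₂/d₁).
ΔL = −20·log₁₀(40/3.8) = -20.45 dB, so L₂ = 92.6 + (-20.45) = 72.2 dB SPL.

72.2 dB SPL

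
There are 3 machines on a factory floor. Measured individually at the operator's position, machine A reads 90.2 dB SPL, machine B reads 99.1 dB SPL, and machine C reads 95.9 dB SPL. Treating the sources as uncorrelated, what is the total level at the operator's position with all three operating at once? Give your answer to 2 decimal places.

101.16 dB SPL

Incoherent sources sum as intensities:
L_total = 10·log₁₀(10^(90.2/10) + 10^(99.1/10) + 10^(95.9/10)) = 10·log₁₀(13066000000) = 101.16 dB SPL.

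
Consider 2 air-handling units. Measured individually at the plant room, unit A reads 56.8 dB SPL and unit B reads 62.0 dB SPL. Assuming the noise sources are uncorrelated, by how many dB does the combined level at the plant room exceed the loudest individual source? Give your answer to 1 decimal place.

1.1 dB

Incoherent sources sum as intensities:
L_total = 10·log₁₀(10^(56.8/10) + 10^(62.0/10)) = 63.15 dB SPL.
Excess over the loudest (62.0 dB): 63.15 − 62.0 = 1.1 dB.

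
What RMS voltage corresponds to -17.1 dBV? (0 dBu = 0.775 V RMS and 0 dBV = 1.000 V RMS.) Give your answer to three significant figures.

0.140 V

V = 1.000 V × 10^(-17.1/20).
= 1.000 × 0.1396 = 0.140 V.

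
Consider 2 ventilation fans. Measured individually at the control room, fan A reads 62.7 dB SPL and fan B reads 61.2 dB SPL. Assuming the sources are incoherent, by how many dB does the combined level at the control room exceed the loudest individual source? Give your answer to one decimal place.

2.3 dB

Add the sources as powers (linear), then convert back to dB:
L_total = 10·log₁₀(10^(62.7/10) + 10^(61.2/10)) = 65.02 dB SPL.
Excess over the loudest (62.7 dB): 65.02 − 62.7 = 2.3 dB.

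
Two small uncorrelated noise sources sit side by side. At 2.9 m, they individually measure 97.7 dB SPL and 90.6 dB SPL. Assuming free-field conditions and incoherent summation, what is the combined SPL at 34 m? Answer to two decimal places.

77.09 dB SPL

Combined at 2.9 m: 10·log₁₀(10^(97.7/10)+10^(90.6/10)) = 98.474 dB SPL.
Then apply −20·log₁₀(34/2.9) = -21.382 dB → 77.09 dB SPL.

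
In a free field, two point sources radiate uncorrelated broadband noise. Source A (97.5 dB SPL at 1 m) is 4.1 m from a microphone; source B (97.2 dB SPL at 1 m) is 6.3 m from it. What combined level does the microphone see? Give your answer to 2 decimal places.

At the listener: L_A = 97.5 − 20·log₁₀(4.1) = 85.244 dB; L_B = 97.2 − 20·log₁₀(6.3) = 81.213 dB.
Combined: 10·log₁₀(10^(85.244/10)+10^(81.213/10)) = 86.69 dB SPL.

86.69 dB SPL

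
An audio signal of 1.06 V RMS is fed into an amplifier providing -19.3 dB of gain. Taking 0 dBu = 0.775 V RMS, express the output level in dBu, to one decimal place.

-16.6 dBu

Input level: 20·log₁₀(1.06/0.775) = 2.72 dBu.
Output: 2.72 − 19.3 = -16.6 dBu.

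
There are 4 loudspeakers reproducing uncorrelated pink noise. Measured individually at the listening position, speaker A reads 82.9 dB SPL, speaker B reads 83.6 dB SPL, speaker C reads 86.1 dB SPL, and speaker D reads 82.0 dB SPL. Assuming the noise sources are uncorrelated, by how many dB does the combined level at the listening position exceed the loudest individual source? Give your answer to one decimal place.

Uncorrelated sources add in intensity (power), not in dB.
L_total = 10·log₁₀(10^(82.9/10) + 10^(83.6/10) + 10^(86.1/10) + 10^(82.0/10)) = 89.96 dB SPL.
Excess over the loudest (86.1 dB): 89.96 − 86.1 = 3.9 dB.

3.9 dB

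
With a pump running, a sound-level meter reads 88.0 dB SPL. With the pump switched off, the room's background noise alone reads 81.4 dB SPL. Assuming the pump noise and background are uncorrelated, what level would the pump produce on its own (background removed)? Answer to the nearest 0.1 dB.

86.9 dB SPL

Remove the background by subtracting linear intensities:
L_src = 10·log₁₀(10^(88.0/10) − 10^(81.4/10)) = 10·log₁₀(492900000) = 86.9 dB SPL.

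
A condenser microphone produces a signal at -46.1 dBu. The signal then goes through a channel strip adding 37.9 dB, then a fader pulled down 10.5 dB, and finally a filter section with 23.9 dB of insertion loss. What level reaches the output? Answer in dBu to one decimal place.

-42.6 dBu

Cascaded gains and losses add directly in dB.
-46.1 + 37.9 − 10.5 − 23.9 = -42.6 dBu.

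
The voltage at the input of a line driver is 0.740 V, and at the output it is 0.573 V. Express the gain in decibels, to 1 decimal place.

Voltage ratio → dB uses the 20·log₁₀ form:
20·log₁₀(0.573/0.740) = 20·log₁₀(0.7743) = -2.2 dB.

-2.2 dB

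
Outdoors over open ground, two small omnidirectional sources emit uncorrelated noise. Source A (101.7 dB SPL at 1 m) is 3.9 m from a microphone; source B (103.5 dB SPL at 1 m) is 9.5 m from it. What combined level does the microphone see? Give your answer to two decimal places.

At the listener: L_A = 101.7 − 20·log₁₀(3.9) = 89.879 dB; L_B = 103.5 − 20·log₁₀(9.5) = 83.946 dB.
Combined: 10·log₁₀(10^(89.879/10)+10^(83.946/10)) = 90.87 dB SPL.

90.87 dB SPL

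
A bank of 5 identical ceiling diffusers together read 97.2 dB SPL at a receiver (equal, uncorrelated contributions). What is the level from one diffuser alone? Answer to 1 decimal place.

5 equal incoherent sources add 10·log₁₀(5) = 6.99 dB over one source.
L_one = 97.2 − 6.99 = 90.2 dB SPL.

90.2 dB SPL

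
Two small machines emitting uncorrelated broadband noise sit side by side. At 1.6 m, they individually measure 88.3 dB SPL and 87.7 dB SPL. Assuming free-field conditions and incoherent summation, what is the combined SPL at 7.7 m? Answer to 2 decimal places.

Combined at 1.6 m: 10·log₁₀(10^(88.3/10)+10^(87.7/10)) = 91.021 dB SPL.
Then apply −20·log₁₀(7.7/1.6) = -13.647 dB → 77.37 dB SPL.

77.37 dB SPL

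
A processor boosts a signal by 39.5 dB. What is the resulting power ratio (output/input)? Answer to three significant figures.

8910

Power ratio = 10^(dB/10).
10^(39.5/10) = 10^(3.950) = 8910.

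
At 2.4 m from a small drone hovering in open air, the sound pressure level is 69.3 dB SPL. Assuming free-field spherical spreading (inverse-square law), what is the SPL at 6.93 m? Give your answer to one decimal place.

60.1 dB SPL

For a point source in a free field, ΔL = −20·log₁₀(d₂/d₁).
ΔL = −20·log₁₀(6.93/2.4) = -9.21 dB, so L₂ = 69.3 + (-9.21) = 60.1 dB SPL.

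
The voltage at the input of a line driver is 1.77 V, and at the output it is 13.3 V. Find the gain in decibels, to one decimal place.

17.5 dB

Voltage ratio → dB uses the 20·log₁₀ form:
20·log₁₀(13.3/1.77) = 20·log₁₀(7.514) = 17.5 dB.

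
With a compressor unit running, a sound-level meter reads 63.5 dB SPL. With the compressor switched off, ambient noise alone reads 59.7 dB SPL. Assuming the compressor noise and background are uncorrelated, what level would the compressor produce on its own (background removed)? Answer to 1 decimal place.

Subtract intensities: L_src = 10·log₁₀(10^(L_total/10) − 10^(L_bg/10)).
L_src = 10·log₁₀(10^(63.5/10) − 10^(59.7/10)) = 10·log₁₀(1305000) = 61.2 dB SPL.

61.2 dB SPL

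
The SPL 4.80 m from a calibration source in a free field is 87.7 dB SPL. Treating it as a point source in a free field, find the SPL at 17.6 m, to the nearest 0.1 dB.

Free-field point source: level drops by 20·log₁₀ of the distance ratio.
ΔL = −20·log₁₀(17.6/4.80) = -11.29 dB, so L₂ = 87.7 + (-11.29) = 76.4 dB SPL.

76.4 dB SPL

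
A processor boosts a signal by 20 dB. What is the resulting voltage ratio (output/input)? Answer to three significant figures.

Voltage ratio = 10^(dB/20).
10^(20/20) = 10^(1.000) = 10.0.

10.0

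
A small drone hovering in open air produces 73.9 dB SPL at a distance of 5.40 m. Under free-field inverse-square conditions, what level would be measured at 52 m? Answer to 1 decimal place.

54.2 dB SPL

Inverse-square spreading gives ΔL = −20·log₁₀(d₂/d₁).
ΔL = −20·log₁₀(52/5.40) = -19.67 dB, so L₂ = 73.9 + (-19.67) = 54.2 dB SPL.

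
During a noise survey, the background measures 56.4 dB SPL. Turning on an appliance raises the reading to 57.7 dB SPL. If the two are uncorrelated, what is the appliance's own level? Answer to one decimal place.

Remove the background by subtracting linear intensities:
L_src = 10·log₁₀(10^(57.7/10) − 10^(56.4/10)) = 10·log₁₀(152300) = 51.8 dB SPL.

51.8 dB SPL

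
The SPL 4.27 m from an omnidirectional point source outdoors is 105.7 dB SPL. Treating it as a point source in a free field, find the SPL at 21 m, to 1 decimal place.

91.9 dB SPL

Inverse-square spreading gives ΔL = −20·log₁₀(d₂/d₁).
ΔL = −20·log₁₀(21/4.27) = -13.84 dB, so L₂ = 105.7 + (-13.84) = 91.9 dB SPL.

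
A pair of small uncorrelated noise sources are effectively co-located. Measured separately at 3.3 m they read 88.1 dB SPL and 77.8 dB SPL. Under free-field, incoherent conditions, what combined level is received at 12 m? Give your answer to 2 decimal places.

77.27 dB SPL

Combined at 3.3 m: 10·log₁₀(10^(88.1/10)+10^(77.8/10)) = 88.487 dB SPL.
Then apply −20·log₁₀(12/3.3) = -11.213 dB → 77.27 dB SPL.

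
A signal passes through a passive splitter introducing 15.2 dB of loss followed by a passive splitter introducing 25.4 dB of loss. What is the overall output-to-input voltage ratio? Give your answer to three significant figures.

Net gain = (−15.2) + (−25.4) = -40.6 dB.
Voltage ratio = 10^(-40.6/20) = 0.00933.

0.00933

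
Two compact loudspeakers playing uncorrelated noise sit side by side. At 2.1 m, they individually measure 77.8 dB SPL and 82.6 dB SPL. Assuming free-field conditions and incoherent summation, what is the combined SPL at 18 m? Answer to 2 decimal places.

65.18 dB SPL

Combined at 2.1 m: 10·log₁₀(10^(77.8/10)+10^(82.6/10)) = 83.842 dB SPL.
Then apply −20·log₁₀(18/2.1) = -18.661 dB → 65.18 dB SPL.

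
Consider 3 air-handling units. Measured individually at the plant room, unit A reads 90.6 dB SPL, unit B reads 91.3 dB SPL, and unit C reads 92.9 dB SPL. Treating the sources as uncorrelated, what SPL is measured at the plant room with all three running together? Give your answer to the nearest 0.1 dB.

Add the sources as powers (linear), then convert back to dB:
L_total = 10·log₁₀(10^(90.6/10) + 10^(91.3/10) + 10^(92.9/10)) = 10·log₁₀(4447000000) = 96.5 dB SPL.

96.5 dB SPL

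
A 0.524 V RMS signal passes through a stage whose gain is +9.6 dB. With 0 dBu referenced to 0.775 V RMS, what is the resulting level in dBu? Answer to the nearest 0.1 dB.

Input level: 20·log₁₀(0.524/0.775) = -3.40 dBu.
Output: -3.40 + 9.6 = +6.2 dBu.

+6.2 dBu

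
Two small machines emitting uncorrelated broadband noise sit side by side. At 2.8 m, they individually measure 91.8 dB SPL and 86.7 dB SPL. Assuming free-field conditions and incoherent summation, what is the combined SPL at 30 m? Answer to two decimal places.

Combined at 2.8 m: 10·log₁₀(10^(91.8/10)+10^(86.7/10)) = 92.969 dB SPL.
Then apply −20·log₁₀(30/2.8) = -20.599 dB → 72.37 dB SPL.

72.37 dB SPL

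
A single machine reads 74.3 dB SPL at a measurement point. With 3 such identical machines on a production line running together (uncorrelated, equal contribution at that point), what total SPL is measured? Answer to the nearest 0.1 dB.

79.1 dB SPL

3 equal incoherent sources raise the level by 10·log₁₀(3) = 4.77 dB.
L_total = 74.3 + 4.77 = 79.1 dB SPL.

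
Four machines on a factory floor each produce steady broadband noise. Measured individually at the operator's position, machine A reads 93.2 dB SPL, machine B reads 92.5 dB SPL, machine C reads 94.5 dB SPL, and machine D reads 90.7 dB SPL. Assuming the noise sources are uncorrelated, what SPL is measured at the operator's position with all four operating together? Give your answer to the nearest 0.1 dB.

99.0 dB SPL

Uncorrelated sources add in intensity (power), not in dB.
L_total = 10·log₁₀(10^(93.2/10) + 10^(92.5/10) + 10^(94.5/10) + 10^(90.7/10)) = 10·log₁₀(7861000000) = 99.0 dB SPL.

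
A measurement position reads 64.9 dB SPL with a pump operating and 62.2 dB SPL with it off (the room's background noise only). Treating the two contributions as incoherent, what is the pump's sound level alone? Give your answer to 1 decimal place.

61.6 dB SPL

Background correction is a power subtraction:
L_src = 10·log₁₀(10^(64.9/10) − 10^(62.2/10)) = 10·log₁₀(1431000) = 61.6 dB SPL.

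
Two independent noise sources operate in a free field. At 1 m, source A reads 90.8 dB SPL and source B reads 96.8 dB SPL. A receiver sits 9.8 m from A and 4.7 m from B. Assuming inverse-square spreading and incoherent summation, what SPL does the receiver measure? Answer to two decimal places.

83.60 dB SPL

At the listener: L_A = 90.8 − 20·log₁₀(9.8) = 70.975 dB; L_B = 96.8 − 20·log₁₀(4.7) = 83.358 dB.
Combined: 10·log₁₀(10^(70.975/10)+10^(83.358/10)) = 83.60 dB SPL.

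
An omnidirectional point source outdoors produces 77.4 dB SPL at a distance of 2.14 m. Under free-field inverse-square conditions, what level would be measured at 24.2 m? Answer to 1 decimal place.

56.3 dB SPL

Inverse-square spreading gives ΔL = −20·log₁₀(d₂/d₁).
ΔL = −20·log₁₀(24.2/2.14) = -21.07 dB, so L₂ = 77.4 + (-21.07) = 56.3 dB SPL.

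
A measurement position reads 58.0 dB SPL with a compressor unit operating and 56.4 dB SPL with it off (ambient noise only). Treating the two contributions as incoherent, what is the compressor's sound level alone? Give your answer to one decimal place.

Subtract intensities: L_src = 10·log₁₀(10^(L_total/10) − 10^(L_bg/10)).
L_src = 10·log₁₀(10^(58.0/10) − 10^(56.4/10)) = 10·log₁₀(194400) = 52.9 dB SPL.

52.9 dB SPL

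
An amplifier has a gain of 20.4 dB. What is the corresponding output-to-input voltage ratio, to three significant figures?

10.5

Voltage ratio = 10^(dB/20).
10^(20.4/20) = 10^(1.020) = 10.5.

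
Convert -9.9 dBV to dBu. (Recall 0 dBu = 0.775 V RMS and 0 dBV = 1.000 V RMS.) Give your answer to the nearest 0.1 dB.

The offset between the scales is 20·log₁₀(0.775/1.000) = −2.214 dB.
So dBu = -9.9 + 2.214 = -7.7 dBu.

-7.7 dBu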